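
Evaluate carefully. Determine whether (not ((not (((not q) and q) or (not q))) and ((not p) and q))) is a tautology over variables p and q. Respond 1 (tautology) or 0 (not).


Check all 4 assignments:
p=0, q=0: 1
p=0, q=1: 0
p=1, q=0: 1
p=1, q=1: 1
Satisfying count = 3/4.
Tautology iff count = 4: no.

0


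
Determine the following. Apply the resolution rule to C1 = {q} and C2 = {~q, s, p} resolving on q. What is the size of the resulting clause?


Remove q from C1 and ~q from C2.
C1 remainder: {}
C2 remainder: {s, p}
Union (resolvent): {p, s}
Resolvent has 2 literal(s).

2


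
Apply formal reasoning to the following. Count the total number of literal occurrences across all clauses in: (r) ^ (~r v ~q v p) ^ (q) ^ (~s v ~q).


Counting literals in each clause:
Clause 1: 1 literal(s)
Clause 2: 3 literal(s)
Clause 3: 1 literal(s)
Clause 4: 2 literal(s)
Total = 7

7


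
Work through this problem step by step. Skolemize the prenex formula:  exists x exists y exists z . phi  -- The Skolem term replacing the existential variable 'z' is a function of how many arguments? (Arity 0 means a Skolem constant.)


Quantifier prefix: exists x exists y exists z
'z' is existentially quantified at position 3.
No universal quantifiers precede it.
Skolem function arity = 0 (a Skolem constant)

0


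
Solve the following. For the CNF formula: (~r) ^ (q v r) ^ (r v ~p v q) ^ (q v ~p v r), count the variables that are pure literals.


Check each variable for pure literal status:
p: pure negative
q: pure positive
r: mixed (not pure)
Pure literal count = 2

2


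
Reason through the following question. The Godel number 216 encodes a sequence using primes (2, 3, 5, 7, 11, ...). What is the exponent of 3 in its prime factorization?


Factorize 216 by dividing by 3 repeatedly.
Division steps: 3 divides 216 exactly 3 time(s).
Exponent of 3 = 3

3


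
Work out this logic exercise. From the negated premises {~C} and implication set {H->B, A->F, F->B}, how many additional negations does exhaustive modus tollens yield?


Initial negated facts: {~C}
Apply modus tollens to closure:
  (no implication fires)
Final negated: {~C}
New negations: {(none)}
Count = 0

0


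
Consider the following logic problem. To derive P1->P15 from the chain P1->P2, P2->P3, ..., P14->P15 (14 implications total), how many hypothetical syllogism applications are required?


With 14 implications in a chain connecting 15 propositions:
P1->P2, P2->P3, ..., P14->P15
Steps needed = (number of implications) - 1 = 14 - 1 = 13

13


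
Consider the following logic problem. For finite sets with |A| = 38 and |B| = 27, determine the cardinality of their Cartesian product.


The Cartesian product A x B contains all ordered pairs (a, b).
|A x B| = |A| * |B| = 38 * 27 = 1026

1026


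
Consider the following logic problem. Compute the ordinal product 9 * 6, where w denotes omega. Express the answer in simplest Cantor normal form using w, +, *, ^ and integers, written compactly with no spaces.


Compute 9 * 6.
Ordinal * is associative and left-distributive over +, but NOT commutative; for finite n>1, n*w = w but w*n stays w*n.
Both finite; ordinal * agrees with natural *: 9 * 6 = 54.
Result = 54

54


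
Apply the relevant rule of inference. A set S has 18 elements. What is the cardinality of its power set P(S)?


The power set of a set with n elements has 2^n elements.
|P(S)| = 2^18 = 262144

262144


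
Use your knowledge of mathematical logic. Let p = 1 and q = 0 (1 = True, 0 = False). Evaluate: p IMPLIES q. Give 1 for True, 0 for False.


p = 1, q = 0
Operation: p IMPLIES q
Evaluate: 1 IMPLIES 0 = 0

0


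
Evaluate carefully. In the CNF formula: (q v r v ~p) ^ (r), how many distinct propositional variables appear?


Identify each variable that appears in the formula.
Variables found: p, q, r
Count = 3

3


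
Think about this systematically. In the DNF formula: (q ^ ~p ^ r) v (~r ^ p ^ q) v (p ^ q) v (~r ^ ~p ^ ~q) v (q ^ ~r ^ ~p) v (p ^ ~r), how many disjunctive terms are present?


A DNF formula is a disjunction of terms (conjunctions).
Terms are separated by v.
Counting the disjuncts: 6 terms.

6


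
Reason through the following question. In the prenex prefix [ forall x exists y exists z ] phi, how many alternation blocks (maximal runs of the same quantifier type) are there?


Quantifier-type sequence: A E E  (A=forall, E=exists)
Group into maximal same-type runs:
  Ax1 | Ex2
Number of blocks = 2

2


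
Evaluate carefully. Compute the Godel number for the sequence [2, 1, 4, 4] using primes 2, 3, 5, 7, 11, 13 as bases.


Encode each element as an exponent of the corresponding prime:
  2^2 = 4
  3^1 = 3
  5^4 = 625
  7^4 = 2401
Product = 4 * 3 * 625 * 2401 = 18007500

18007500


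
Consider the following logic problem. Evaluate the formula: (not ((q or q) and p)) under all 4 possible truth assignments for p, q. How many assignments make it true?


Check all 4 assignments:
p=0, q=0: 1
p=0, q=1: 1
p=1, q=0: 1
p=1, q=1: 0
Count of True = 3

3


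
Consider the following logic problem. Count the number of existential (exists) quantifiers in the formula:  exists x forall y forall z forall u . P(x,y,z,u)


Quantifier prefix: exists x forall y forall z forall u
Mark each quantifier type:
  E U U U
Universal count = 3, Existential count = 1
Asked for existential (exists) quantifiers: 1

1


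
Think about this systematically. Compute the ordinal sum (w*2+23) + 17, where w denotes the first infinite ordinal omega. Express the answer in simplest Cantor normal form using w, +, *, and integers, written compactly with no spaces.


Compute (w*2+23) + 17.
Ordinal + is associative but NOT commutative; for finite n>0, n + w = w but w + n stays w+n.
By associativity: (w*2+23) + 17 = w*2 + (23+17) = w*2+40.
Result = w*2+40

w*2+40


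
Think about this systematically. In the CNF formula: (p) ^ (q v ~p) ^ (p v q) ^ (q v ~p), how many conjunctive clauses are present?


A CNF formula is a conjunction of clauses.
Clauses are separated by ^.
Counting the conjuncts: 4 clauses.

4


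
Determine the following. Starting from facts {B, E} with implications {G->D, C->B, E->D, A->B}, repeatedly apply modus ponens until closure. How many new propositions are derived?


Initial facts: {B, E}
Apply modus ponens to closure:
  E and E->D  =>  D
Final known: {B, D, E}
New propositions: {D}
Count = 1

1


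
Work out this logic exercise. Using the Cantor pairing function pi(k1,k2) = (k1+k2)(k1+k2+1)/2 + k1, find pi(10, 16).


k1 + k2 = 26
(k1+k2)(k1+k2+1)/2 = 26 * 27 / 2 = 351
pi = 351 + 10 = 361

361


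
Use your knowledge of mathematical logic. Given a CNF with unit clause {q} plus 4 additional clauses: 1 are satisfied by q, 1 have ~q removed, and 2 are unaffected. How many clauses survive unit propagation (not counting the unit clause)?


Satisfied (removed): 1
Shortened (remain): 1
Unchanged (remain): 2
Remaining = 1 + 2 = 3

3


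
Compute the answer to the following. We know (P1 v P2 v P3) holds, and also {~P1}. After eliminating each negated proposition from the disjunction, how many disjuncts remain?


Original disjuncts (3): P1, P2, P3
Negated (eliminate): ~P1
Remaining disjuncts: P2, P3
Count = 3 - 1 = 2

2


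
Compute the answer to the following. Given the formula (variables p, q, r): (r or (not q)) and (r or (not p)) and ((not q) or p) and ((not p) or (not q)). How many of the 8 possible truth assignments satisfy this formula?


Evaluate all 8 assignments for p, q, r:
p=0, q=0, r=0: 1
p=0, q=0, r=1: 1
p=0, q=1, r=0: 0
p=0, q=1, r=1: 0
p=1, q=0, r=0: 0
p=1, q=0, r=1: 1
p=1, q=1, r=0: 0
p=1, q=1, r=1: 0
Satisfying count = 3

3


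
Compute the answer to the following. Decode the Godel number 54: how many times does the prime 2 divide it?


Factorize 54 by dividing by 2 repeatedly.
Division steps: 2 divides 54 exactly 1 time(s).
Exponent of 2 = 1

1


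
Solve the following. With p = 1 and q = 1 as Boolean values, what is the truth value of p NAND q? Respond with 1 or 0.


p = 1, q = 1
Operation: p NAND q
Evaluate: 1 NAND 1 = 0

0


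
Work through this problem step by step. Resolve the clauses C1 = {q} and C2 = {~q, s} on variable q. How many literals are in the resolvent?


Remove q from C1 and ~q from C2.
C1 remainder: {}
C2 remainder: {s}
Union (resolvent): {s}
Resolvent has 1 literal(s).

1


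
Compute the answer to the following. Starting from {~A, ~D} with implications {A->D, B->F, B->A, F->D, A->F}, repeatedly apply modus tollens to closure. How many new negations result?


Initial negated facts: {~A, ~D}
Apply modus tollens to closure:
  ~A and B->A  =>  ~B
  ~D and F->D  =>  ~F
Final negated: {~A, ~B, ~D, ~F}
New negations: {~B, ~F}
Count = 2

2


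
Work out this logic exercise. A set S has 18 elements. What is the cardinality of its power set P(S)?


The power set of a set with n elements has 2^n elements.
|P(S)| = 2^18 = 262144

262144


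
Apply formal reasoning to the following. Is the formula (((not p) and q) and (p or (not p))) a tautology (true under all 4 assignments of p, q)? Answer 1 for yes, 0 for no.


Check all 4 assignments:
p=0, q=0: 0
p=0, q=1: 1
p=1, q=0: 0
p=1, q=1: 0
Satisfying count = 1/4.
Tautology iff count = 4: no.

0


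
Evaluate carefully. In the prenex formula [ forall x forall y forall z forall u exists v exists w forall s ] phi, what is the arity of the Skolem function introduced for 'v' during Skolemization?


Quantifier prefix: forall x forall y forall z forall u exists v exists w forall s
'v' is existentially quantified at position 5.
Universal variables preceding it: x, y, z, u
Skolem function arity = 4

4


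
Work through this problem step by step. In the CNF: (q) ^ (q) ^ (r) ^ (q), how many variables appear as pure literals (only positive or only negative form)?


Check each variable for pure literal status:
p: absent (not pure)
q: pure positive
r: pure positive
Pure literal count = 2

2


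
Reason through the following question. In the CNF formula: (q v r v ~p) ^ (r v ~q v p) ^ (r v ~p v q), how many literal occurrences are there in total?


Counting literals in each clause:
Clause 1: 3 literal(s)
Clause 2: 3 literal(s)
Clause 3: 3 literal(s)
Total = 9

9


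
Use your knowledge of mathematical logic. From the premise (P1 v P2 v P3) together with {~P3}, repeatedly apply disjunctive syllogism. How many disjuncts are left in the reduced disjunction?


Original disjuncts (3): P1, P2, P3
Negated (eliminate): ~P3
Remaining disjuncts: P1, P2
Count = 3 - 1 = 2

2


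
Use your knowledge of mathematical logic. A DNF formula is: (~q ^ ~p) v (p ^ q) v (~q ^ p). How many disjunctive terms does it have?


A DNF formula is a disjunction of terms (conjunctions).
Terms are separated by v.
Counting the disjuncts: 3 terms.

3


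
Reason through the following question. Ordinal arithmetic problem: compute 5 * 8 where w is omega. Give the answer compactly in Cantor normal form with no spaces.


Compute 5 * 8.
Ordinal * is associative and left-distributive over +, but NOT commutative; for finite n>1, n*w = w but w*n stays w*n.
Both finite; ordinal * agrees with natural *: 5 * 8 = 40.
Result = 40

40


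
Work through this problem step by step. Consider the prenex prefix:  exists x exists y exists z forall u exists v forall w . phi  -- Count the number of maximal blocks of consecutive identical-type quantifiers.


Quantifier-type sequence: E E E A E A  (A=forall, E=exists)
Group into maximal same-type runs:
  Ex3 | Ax1 | Ex1 | Ax1
Number of blocks = 4

4


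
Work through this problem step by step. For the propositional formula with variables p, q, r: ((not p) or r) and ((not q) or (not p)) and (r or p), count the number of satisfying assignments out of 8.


Evaluate all 8 assignments for p, q, r:
p=0, q=0, r=0: 0
p=0, q=0, r=1: 1
p=0, q=1, r=0: 0
p=0, q=1, r=1: 1
p=1, q=0, r=0: 0
p=1, q=0, r=1: 1
p=1, q=1, r=0: 0
p=1, q=1, r=1: 0
Satisfying count = 3

3


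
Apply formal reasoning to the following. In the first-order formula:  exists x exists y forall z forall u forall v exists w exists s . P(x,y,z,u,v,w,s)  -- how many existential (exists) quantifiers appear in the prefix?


Quantifier prefix: exists x exists y forall z forall u forall v exists w exists s
Mark each quantifier type:
  E E U U U E E
Universal count = 3, Existential count = 4
Asked for existential (exists) quantifiers: 4

4


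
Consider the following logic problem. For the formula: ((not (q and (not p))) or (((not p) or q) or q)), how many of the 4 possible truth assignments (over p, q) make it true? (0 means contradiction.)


Check all 4 assignments:
p=0, q=0: 1
p=0, q=1: 1
p=1, q=0: 1
p=1, q=1: 1
Count of True = 4

4


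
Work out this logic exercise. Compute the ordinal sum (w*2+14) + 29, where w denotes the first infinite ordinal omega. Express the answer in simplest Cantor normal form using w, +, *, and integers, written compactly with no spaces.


Compute (w*2+14) + 29.
Ordinal + is associative but NOT commutative; for finite n>0, n + w = w but w + n stays w+n.
By associativity: (w*2+14) + 29 = w*2 + (14+29) = w*2+43.
Result = w*2+43

w*2+43


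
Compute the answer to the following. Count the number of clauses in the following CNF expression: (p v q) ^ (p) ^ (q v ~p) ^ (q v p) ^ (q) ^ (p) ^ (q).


A CNF formula is a conjunction of clauses.
Clauses are separated by ^.
Counting the conjuncts: 7 clauses.

7


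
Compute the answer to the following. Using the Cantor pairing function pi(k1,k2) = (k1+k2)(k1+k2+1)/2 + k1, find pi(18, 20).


k1 + k2 = 38
(k1+k2)(k1+k2+1)/2 = 38 * 39 / 2 = 741
pi = 741 + 18 = 759

759


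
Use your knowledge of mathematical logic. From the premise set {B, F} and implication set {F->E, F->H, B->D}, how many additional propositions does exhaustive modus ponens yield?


Initial facts: {B, F}
Apply modus ponens to closure:
  F and F->E  =>  E
  F and F->H  =>  H
  B and B->D  =>  D
Final known: {B, D, E, F, H}
New propositions: {D, E, H}
Count = 3

3


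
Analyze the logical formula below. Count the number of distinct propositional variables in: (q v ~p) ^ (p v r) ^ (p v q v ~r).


Identify each variable that appears in the formula.
Variables found: p, q, r
Count = 3

3


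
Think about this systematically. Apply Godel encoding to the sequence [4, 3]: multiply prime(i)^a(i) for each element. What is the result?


Encode each element as an exponent of the corresponding prime:
  2^4 = 16
  3^3 = 27
Product = 16 * 27 = 432

432


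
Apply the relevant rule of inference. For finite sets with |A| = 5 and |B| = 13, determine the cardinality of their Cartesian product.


The Cartesian product A x B contains all ordered pairs (a, b).
|A x B| = |A| * |B| = 5 * 13 = 65

65


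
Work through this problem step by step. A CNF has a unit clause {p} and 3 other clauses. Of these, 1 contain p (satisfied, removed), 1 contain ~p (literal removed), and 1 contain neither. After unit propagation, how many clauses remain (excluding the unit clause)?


Satisfied (removed): 1
Shortened (remain): 1
Unchanged (remain): 1
Remaining = 1 + 1 = 2

2


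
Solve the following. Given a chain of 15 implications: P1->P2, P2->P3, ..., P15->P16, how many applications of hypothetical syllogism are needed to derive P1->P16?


With 15 implications in a chain connecting 16 propositions:
P1->P2, P2->P3, ..., P15->P16
Steps needed = (number of implications) - 1 = 15 - 1 = 14

14


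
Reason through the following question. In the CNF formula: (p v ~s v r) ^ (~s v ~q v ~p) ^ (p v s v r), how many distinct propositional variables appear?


Identify each variable that appears in the formula.
Variables found: p, q, r, s
Count = 4

4


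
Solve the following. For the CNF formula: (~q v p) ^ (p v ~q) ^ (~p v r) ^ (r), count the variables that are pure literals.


Check each variable for pure literal status:
p: mixed (not pure)
q: pure negative
r: pure positive
Pure literal count = 2

2


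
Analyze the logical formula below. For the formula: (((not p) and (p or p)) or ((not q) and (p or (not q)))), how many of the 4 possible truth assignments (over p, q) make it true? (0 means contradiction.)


Check all 4 assignments:
p=0, q=0: 1
p=0, q=1: 0
p=1, q=0: 1
p=1, q=1: 0
Count of True = 2

2


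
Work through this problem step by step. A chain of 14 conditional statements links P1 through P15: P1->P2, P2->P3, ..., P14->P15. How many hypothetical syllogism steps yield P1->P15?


With 14 implications in a chain connecting 15 propositions:
P1->P2, P2->P3, ..., P14->P15
Steps needed = (number of implications) - 1 = 14 - 1 = 13

13


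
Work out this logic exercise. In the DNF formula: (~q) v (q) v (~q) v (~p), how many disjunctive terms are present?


A DNF formula is a disjunction of terms (conjunctions).
Terms are separated by v.
Counting the disjuncts: 4 terms.

4


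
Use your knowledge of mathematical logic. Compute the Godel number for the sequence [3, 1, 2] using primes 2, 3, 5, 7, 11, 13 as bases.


Encode each element as an exponent of the corresponding prime:
  2^3 = 8
  3^1 = 3
  5^2 = 25
Product = 8 * 3 * 25 = 600

600


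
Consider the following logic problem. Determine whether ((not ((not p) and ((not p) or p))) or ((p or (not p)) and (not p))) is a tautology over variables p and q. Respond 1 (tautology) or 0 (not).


Check all 4 assignments:
p=0, q=0: 1
p=0, q=1: 1
p=1, q=0: 1
p=1, q=1: 1
Satisfying count = 4/4.
Tautology iff count = 4: yes.

1


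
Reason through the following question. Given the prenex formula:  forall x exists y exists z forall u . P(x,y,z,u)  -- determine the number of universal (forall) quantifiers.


Quantifier prefix: forall x exists y exists z forall u
Mark each quantifier type:
  U E E U
Universal count = 2, Existential count = 2
Asked for universal (forall) quantifiers: 2

2


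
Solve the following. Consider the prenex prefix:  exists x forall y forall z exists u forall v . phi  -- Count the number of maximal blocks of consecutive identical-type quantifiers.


Quantifier-type sequence: E A A E A  (A=forall, E=exists)
Group into maximal same-type runs:
  Ex1 | Ax2 | Ex1 | Ax1
Number of blocks = 4

4


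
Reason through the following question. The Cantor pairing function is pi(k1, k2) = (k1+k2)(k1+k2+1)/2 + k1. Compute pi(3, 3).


k1 + k2 = 6
(k1+k2)(k1+k2+1)/2 = 6 * 7 / 2 = 21
pi = 21 + 3 = 24

24


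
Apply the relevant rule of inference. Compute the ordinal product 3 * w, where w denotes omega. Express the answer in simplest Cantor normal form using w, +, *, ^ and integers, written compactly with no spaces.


Compute 3 * w.
Ordinal * is associative and left-distributive over +, but NOT commutative; for finite n>1, n*w = w but w*n stays w*n.
For finite n>0, n * w = sup{n*k : k<w} = w. So 3 * w = w.
Result = w

w


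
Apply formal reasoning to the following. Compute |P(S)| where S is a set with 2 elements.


The power set of a set with n elements has 2^n elements.
|P(S)| = 2^2 = 4

4


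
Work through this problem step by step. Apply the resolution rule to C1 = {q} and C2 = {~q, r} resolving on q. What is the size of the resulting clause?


Remove q from C1 and ~q from C2.
C1 remainder: {}
C2 remainder: {r}
Union (resolvent): {r}
Resolvent has 1 literal(s).

1


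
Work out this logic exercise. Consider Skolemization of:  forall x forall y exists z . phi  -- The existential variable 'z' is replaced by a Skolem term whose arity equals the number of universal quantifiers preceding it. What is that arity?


Quantifier prefix: forall x forall y exists z
'z' is existentially quantified at position 3.
Universal variables preceding it: x, y
Skolem function arity = 2

2


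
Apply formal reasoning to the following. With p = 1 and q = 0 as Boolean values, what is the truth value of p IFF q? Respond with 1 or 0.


p = 1, q = 0
Operation: p IFF q
Evaluate: 1 IFF 0 = 0

0


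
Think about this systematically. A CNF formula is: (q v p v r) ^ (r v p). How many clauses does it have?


A CNF formula is a conjunction of clauses.
Clauses are separated by ^.
Counting the conjuncts: 2 clauses.

2


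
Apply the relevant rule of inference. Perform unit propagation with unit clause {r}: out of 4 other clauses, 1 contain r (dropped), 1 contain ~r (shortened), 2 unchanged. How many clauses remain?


Satisfied (removed): 1
Shortened (remain): 1
Unchanged (remain): 2
Remaining = 1 + 2 = 3

3


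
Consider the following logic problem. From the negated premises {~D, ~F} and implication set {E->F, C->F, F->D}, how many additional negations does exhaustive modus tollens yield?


Initial negated facts: {~D, ~F}
Apply modus tollens to closure:
  ~F and E->F  =>  ~E
  ~F and C->F  =>  ~C
Final negated: {~C, ~D, ~E, ~F}
New negations: {~C, ~E}
Count = 2

2


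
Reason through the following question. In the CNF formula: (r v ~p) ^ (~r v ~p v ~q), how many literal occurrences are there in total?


Counting literals in each clause:
Clause 1: 2 literal(s)
Clause 2: 3 literal(s)
Total = 5

5


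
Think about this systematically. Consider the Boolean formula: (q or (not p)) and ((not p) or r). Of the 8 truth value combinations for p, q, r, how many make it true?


Evaluate all 8 assignments for p, q, r:
p=0, q=0, r=0: 1
p=0, q=0, r=1: 1
p=0, q=1, r=0: 1
p=0, q=1, r=1: 1
p=1, q=0, r=0: 0
p=1, q=0, r=1: 0
p=1, q=1, r=0: 0
p=1, q=1, r=1: 1
Satisfying count = 5

5


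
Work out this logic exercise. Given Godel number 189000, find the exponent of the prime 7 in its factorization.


Factorize 189000 by dividing by 7 repeatedly.
Division steps: 7 divides 189000 exactly 1 time(s).
Exponent of 7 = 1

1


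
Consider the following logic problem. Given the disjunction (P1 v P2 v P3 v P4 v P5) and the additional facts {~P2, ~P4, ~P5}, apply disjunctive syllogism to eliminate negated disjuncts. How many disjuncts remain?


Original disjuncts (5): P1, P2, P3, P4, P5
Negated (eliminate): ~P2, ~P4, ~P5
Remaining disjuncts: P1, P3
Count = 5 - 3 = 2

2


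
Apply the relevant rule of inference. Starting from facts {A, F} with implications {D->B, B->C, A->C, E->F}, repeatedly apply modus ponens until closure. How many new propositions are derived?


Initial facts: {A, F}
Apply modus ponens to closure:
  A and A->C  =>  C
Final known: {A, C, F}
New propositions: {C}
Count = 1

1


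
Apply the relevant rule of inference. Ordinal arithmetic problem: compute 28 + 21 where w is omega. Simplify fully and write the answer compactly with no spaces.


Compute 28 + 21.
Ordinal + is associative but NOT commutative; for finite n>0, n + w = w but w + n stays w+n.
Both operands finite; ordinal + agrees with natural +: 28 + 21 = 49.
Result = 49

49


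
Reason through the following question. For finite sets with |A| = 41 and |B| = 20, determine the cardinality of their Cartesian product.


The Cartesian product A x B contains all ordered pairs (a, b).
|A x B| = |A| * |B| = 41 * 20 = 820

820


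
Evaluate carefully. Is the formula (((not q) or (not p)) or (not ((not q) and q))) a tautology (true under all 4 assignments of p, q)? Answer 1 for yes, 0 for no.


Check all 4 assignments:
p=0, q=0: 1
p=0, q=1: 1
p=1, q=0: 1
p=1, q=1: 1
Satisfying count = 4/4.
Tautology iff count = 4: yes.

1


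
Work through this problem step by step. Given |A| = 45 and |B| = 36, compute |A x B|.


The Cartesian product A x B contains all ordered pairs (a, b).
|A x B| = |A| * |B| = 45 * 36 = 1620

1620


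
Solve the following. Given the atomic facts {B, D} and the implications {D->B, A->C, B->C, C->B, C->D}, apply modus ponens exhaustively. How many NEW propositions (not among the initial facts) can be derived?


Initial facts: {B, D}
Apply modus ponens to closure:
  B and B->C  =>  C
Final known: {B, C, D}
New propositions: {C}
Count = 1

1


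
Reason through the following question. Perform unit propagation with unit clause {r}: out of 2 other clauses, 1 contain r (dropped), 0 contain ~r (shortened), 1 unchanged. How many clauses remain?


Satisfied (removed): 1
Shortened (remain): 0
Unchanged (remain): 1
Remaining = 0 + 1 = 1

1


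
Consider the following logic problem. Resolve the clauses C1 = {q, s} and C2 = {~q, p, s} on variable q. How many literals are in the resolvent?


Remove q from C1 and ~q from C2.
C1 remainder: {s}
C2 remainder: {p, s}
Union (resolvent): {p, s}
Resolvent has 2 literal(s).

2


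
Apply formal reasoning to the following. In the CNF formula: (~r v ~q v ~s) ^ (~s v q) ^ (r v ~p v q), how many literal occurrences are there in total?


Counting literals in each clause:
Clause 1: 3 literal(s)
Clause 2: 2 literal(s)
Clause 3: 3 literal(s)
Total = 8

8


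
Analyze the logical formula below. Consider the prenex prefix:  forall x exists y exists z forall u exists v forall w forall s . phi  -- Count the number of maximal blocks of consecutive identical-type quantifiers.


Quantifier-type sequence: A E E A E A A  (A=forall, E=exists)
Group into maximal same-type runs:
  Ax1 | Ex2 | Ax1 | Ex1 | Ax2
Number of blocks = 5

5


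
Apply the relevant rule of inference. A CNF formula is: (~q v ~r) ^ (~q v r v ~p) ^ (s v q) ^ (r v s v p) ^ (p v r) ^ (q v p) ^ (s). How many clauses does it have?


A CNF formula is a conjunction of clauses.
Clauses are separated by ^.
Counting the conjuncts: 7 clauses.

7


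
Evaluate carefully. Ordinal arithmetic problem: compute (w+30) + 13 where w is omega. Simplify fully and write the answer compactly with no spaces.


Compute (w+30) + 13.
Ordinal + is associative but NOT commutative; for finite n>0, n + w = w but w + n stays w+n.
By associativity: (w+30) + 13 = w + (30+13) = w+43.
Result = w+43

w+43


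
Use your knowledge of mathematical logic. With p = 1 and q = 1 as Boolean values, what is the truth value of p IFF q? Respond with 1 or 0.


p = 1, q = 1
Operation: p IFF q
Evaluate: 1 IFF 1 = 1

1


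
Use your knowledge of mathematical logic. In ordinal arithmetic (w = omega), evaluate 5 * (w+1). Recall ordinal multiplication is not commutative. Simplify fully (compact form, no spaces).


Compute 5 * (w+1).
Ordinal * is associative and left-distributive over +, but NOT commutative; for finite n>1, n*w = w but w*n stays w*n.
By left-distributivity: 5 * (w+1) = 5*w + 5*1 = w + 5 = w+5.
Result = w+5

w+5


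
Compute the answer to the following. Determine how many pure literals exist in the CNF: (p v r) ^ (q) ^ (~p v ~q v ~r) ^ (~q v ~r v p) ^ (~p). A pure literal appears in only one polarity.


Check each variable for pure literal status:
p: mixed (not pure)
q: mixed (not pure)
r: mixed (not pure)
Pure literal count = 0

0


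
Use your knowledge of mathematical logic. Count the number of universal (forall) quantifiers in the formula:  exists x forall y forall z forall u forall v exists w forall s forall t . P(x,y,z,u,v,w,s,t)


Quantifier prefix: exists x forall y forall z forall u forall v exists w forall s forall t
Mark each quantifier type:
  E U U U U E U U
Universal count = 6, Existential count = 2
Asked for universal (forall) quantifiers: 6

6


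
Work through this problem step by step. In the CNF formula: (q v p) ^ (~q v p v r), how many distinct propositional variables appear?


Identify each variable that appears in the formula.
Variables found: p, q, r
Count = 3

3


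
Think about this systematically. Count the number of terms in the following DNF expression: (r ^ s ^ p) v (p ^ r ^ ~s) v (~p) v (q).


A DNF formula is a disjunction of terms (conjunctions).
Terms are separated by v.
Counting the disjuncts: 4 terms.

4


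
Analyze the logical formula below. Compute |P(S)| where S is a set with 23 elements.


The power set of a set with n elements has 2^n elements.
|P(S)| = 2^23 = 8388608

8388608


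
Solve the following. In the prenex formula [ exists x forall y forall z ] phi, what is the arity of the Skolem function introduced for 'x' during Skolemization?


Quantifier prefix: exists x forall y forall z
'x' is existentially quantified at position 1.
No universal quantifiers precede it.
Skolem function arity = 0 (a Skolem constant)

0


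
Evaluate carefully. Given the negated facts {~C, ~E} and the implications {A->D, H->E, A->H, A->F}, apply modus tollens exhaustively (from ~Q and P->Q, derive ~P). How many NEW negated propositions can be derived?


Initial negated facts: {~C, ~E}
Apply modus tollens to closure:
  ~E and H->E  =>  ~H
  ~H and A->H  =>  ~A
Final negated: {~A, ~C, ~E, ~H}
New negations: {~A, ~H}
Count = 2

2


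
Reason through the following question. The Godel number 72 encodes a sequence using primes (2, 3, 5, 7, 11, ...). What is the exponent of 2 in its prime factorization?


Factorize 72 by dividing by 2 repeatedly.
Division steps: 2 divides 72 exactly 3 time(s).
Exponent of 2 = 3

3


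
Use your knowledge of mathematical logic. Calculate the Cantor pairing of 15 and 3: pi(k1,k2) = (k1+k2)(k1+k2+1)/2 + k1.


k1 + k2 = 18
(k1+k2)(k1+k2+1)/2 = 18 * 19 / 2 = 171
pi = 171 + 15 = 186

186


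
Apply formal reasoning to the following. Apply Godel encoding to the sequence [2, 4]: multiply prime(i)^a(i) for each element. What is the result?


Encode each element as an exponent of the corresponding prime:
  2^2 = 4
  3^4 = 81
Product = 4 * 81 = 324

324


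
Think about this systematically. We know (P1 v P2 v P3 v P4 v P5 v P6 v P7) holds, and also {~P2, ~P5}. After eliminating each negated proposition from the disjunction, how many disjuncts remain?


Original disjuncts (7): P1, P2, P3, P4, P5, P6, P7
Negated (eliminate): ~P2, ~P5
Remaining disjuncts: P1, P3, P4, P6, P7
Count = 7 - 2 = 5

5


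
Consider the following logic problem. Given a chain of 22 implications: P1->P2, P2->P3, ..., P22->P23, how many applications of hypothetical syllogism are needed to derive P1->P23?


With 22 implications in a chain connecting 23 propositions:
P1->P2, P2->P3, ..., P22->P23
Steps needed = (number of implications) - 1 = 22 - 1 = 21

21


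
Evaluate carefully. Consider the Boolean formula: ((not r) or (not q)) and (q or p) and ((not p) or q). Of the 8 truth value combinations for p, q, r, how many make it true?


Evaluate all 8 assignments for p, q, r:
p=0, q=0, r=0: 0
p=0, q=0, r=1: 0
p=0, q=1, r=0: 1
p=0, q=1, r=1: 0
p=1, q=0, r=0: 0
p=1, q=0, r=1: 0
p=1, q=1, r=0: 1
p=1, q=1, r=1: 0
Satisfying count = 2

2


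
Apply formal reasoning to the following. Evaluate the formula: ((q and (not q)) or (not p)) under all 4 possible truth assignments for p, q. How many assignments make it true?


Check all 4 assignments:
p=0, q=0: 1
p=0, q=1: 1
p=1, q=0: 0
p=1, q=1: 0
Count of True = 2

2


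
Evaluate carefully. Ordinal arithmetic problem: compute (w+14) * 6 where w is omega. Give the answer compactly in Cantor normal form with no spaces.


Compute (w+14) * 6.
Ordinal * is associative and left-distributive over +, but NOT commutative; for finite n>1, n*w = w but w*n stays w*n.
(w+14) * 6 = (w+14) repeated 6 times. Each intermediate +14 is absorbed by the following w; only the last survives: w*6+14.
Result = w*6+14

w*6+14


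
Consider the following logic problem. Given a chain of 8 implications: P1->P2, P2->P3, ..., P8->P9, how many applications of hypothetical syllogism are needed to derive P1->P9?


With 8 implications in a chain connecting 9 propositions:
P1->P2, P2->P3, ..., P8->P9
Steps needed = (number of implications) - 1 = 8 - 1 = 7

7


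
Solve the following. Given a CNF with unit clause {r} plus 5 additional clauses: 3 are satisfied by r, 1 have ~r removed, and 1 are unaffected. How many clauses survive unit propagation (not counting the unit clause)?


Satisfied (removed): 3
Shortened (remain): 1
Unchanged (remain): 1
Remaining = 1 + 1 = 2

2


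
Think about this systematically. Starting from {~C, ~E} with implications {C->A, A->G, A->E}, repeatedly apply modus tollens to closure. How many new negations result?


Initial negated facts: {~C, ~E}
Apply modus tollens to closure:
  ~E and A->E  =>  ~A
Final negated: {~A, ~C, ~E}
New negations: {~A}
Count = 1

1


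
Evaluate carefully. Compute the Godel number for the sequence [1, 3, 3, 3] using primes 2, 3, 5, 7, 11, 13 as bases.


Encode each element as an exponent of the corresponding prime:
  2^1 = 2
  3^3 = 27
  5^3 = 125
  7^3 = 343
Product = 2 * 27 * 125 * 343 = 2315250

2315250


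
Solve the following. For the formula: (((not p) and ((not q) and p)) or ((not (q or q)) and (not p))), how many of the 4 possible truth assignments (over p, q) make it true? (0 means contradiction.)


Check all 4 assignments:
p=0, q=0: 1
p=0, q=1: 0
p=1, q=0: 0
p=1, q=1: 0
Count of True = 1

1


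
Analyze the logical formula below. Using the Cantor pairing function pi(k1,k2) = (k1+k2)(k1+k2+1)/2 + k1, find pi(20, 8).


k1 + k2 = 28
(k1+k2)(k1+k2+1)/2 = 28 * 29 / 2 = 406
pi = 406 + 20 = 426

426


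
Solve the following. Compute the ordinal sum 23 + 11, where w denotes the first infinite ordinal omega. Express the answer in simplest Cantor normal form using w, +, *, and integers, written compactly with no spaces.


Compute 23 + 11.
Ordinal + is associative but NOT commutative; for finite n>0, n + w = w but w + n stays w+n.
Both operands finite; ordinal + agrees with natural +: 23 + 11 = 34.
Result = 34

34


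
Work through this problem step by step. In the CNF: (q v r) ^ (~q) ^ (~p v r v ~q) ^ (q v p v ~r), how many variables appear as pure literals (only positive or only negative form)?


Check each variable for pure literal status:
p: mixed (not pure)
q: mixed (not pure)
r: mixed (not pure)
Pure literal count = 0

0


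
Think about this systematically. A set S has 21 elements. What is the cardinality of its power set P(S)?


The power set of a set with n elements has 2^n elements.
|P(S)| = 2^21 = 2097152

2097152


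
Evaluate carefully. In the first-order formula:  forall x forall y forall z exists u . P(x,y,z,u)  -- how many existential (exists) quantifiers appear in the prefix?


Quantifier prefix: forall x forall y forall z exists u
Mark each quantifier type:
  U U U E
Universal count = 3, Existential count = 1
Asked for existential (exists) quantifiers: 1

1


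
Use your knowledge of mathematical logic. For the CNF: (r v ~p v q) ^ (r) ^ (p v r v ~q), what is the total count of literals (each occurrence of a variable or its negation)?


Counting literals in each clause:
Clause 1: 3 literal(s)
Clause 2: 1 literal(s)
Clause 3: 3 literal(s)
Total = 7

7


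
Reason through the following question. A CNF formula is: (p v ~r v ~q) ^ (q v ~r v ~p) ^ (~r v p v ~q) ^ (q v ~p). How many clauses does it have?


A CNF formula is a conjunction of clauses.
Clauses are separated by ^.
Counting the conjuncts: 4 clauses.

4


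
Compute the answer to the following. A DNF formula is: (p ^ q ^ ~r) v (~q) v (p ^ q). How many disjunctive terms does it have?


A DNF formula is a disjunction of terms (conjunctions).
Terms are separated by v.
Counting the disjuncts: 3 terms.

3


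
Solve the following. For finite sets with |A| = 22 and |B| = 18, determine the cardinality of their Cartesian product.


The Cartesian product A x B contains all ordered pairs (a, b).
|A x B| = |A| * |B| = 22 * 18 = 396

396


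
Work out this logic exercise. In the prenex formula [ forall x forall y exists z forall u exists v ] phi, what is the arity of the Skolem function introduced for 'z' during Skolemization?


Quantifier prefix: forall x forall y exists z forall u exists v
'z' is existentially quantified at position 3.
Universal variables preceding it: x, y
Skolem function arity = 2

2


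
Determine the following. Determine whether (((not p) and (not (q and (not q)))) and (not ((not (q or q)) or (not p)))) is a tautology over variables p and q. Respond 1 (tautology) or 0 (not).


Check all 4 assignments:
p=0, q=0: 0
p=0, q=1: 0
p=1, q=0: 0
p=1, q=1: 0
Satisfying count = 0/4.
Tautology iff count = 4: no.

0


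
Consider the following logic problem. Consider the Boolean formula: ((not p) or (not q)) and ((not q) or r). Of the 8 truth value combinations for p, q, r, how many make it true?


Evaluate all 8 assignments for p, q, r:
p=0, q=0, r=0: 1
p=0, q=0, r=1: 1
p=0, q=1, r=0: 0
p=0, q=1, r=1: 1
p=1, q=0, r=0: 1
p=1, q=0, r=1: 1
p=1, q=1, r=0: 0
p=1, q=1, r=1: 0
Satisfying count = 5

5


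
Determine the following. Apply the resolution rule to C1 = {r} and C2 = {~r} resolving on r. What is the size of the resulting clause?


Remove r from C1 and ~r from C2.
C1 remainder: {}
C2 remainder: {}
Union (resolvent): {} (empty clause)
Resolvent has 0 literal(s).

0


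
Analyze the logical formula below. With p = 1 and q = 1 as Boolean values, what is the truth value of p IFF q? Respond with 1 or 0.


p = 1, q = 1
Operation: p IFF q
Evaluate: 1 IFF 1 = 1

1


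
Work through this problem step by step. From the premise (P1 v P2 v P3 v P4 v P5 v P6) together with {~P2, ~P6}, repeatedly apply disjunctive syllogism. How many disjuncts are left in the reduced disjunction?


Original disjuncts (6): P1, P2, P3, P4, P5, P6
Negated (eliminate): ~P2, ~P6
Remaining disjuncts: P1, P3, P4, P5
Count = 6 - 2 = 4

4


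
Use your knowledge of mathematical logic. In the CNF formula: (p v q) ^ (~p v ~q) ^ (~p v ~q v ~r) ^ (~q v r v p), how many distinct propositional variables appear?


Identify each variable that appears in the formula.
Variables found: p, q, r
Count = 3

3


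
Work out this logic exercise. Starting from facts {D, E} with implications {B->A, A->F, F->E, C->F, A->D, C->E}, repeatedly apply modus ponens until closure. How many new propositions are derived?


Initial facts: {D, E}
Apply modus ponens to closure:
  (no implication fires)
Final known: {D, E}
New propositions: {(none)}
Count = 0

0


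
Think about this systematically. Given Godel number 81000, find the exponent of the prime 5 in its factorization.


Factorize 81000 by dividing by 5 repeatedly.
Division steps: 5 divides 81000 exactly 3 time(s).
Exponent of 5 = 3

3


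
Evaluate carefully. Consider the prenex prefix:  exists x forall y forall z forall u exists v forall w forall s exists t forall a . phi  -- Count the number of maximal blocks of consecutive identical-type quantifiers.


Quantifier-type sequence: E A A A E A A E A  (A=forall, E=exists)
Group into maximal same-type runs:
  Ex1 | Ax3 | Ex1 | Ax2 | Ex1 | Ax1
Number of blocks = 6

6


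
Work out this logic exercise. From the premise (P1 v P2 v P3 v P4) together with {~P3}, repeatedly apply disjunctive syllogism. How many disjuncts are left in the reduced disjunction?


Original disjuncts (4): P1, P2, P3, P4
Negated (eliminate): ~P3
Remaining disjuncts: P1, P2, P4
Count = 4 - 1 = 3

3


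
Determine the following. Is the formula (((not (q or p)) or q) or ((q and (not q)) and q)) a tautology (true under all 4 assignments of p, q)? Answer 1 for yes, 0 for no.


Check all 4 assignments:
p=0, q=0: 1
p=0, q=1: 1
p=1, q=0: 0
p=1, q=1: 1
Satisfying count = 3/4.
Tautology iff count = 4: no.

0


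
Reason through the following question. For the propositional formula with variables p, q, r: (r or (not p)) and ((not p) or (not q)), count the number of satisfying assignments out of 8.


Evaluate all 8 assignments for p, q, r:
p=0, q=0, r=0: 1
p=0, q=0, r=1: 1
p=0, q=1, r=0: 1
p=0, q=1, r=1: 1
p=1, q=0, r=0: 0
p=1, q=0, r=1: 1
p=1, q=1, r=0: 0
p=1, q=1, r=1: 0
Satisfying count = 5

5


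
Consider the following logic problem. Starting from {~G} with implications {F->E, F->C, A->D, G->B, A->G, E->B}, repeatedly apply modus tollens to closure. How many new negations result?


Initial negated facts: {~G}
Apply modus tollens to closure:
  ~G and A->G  =>  ~A
Final negated: {~A, ~G}
New negations: {~A}
Count = 1

1
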